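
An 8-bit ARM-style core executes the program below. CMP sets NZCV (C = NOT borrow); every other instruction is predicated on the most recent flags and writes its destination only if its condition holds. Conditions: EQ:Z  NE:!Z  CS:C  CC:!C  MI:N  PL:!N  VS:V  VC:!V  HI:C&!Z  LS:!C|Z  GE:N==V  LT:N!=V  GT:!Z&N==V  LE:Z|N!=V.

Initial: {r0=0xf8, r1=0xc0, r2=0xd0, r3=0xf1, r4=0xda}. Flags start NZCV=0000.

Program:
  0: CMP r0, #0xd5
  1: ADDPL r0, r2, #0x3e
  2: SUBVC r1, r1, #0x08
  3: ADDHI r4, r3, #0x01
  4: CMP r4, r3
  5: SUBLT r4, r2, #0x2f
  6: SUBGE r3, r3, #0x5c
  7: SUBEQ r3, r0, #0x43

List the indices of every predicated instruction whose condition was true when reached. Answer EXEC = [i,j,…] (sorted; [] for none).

EXEC = [1,2,3,6]

[0] flags=0010 → (cmp)
[1] flags=0010 PL?T → r0=0x0e
[2] flags=0010 VC?T → r1=0xb8
[3] flags=0010 HI?T → r4=0xf2
[4] flags=0010 → (cmp)
[5] flags=0010 LT?F → skip
[6] flags=0010 GE?T → r3=0x95
[7] flags=0010 EQ?F → skip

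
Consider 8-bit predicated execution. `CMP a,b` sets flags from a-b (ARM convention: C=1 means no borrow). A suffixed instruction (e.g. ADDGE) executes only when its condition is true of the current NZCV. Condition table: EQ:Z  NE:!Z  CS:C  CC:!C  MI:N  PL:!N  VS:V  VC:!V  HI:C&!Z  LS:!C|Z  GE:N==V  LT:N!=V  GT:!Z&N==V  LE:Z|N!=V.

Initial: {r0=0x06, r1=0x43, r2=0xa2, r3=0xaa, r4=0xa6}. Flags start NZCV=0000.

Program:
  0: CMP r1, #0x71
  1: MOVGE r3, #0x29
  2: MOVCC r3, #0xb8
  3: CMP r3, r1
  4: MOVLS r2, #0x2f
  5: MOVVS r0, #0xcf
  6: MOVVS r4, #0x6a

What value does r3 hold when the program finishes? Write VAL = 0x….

[0] flags=1000 → (cmp)
[1] flags=1000 GE?F → skip
[2] flags=1000 CC?T → r3=0xb8
[3] flags=0011 → (cmp)
[4] flags=0011 LS?F → skip
[5] flags=0011 VS?T → r0=0xcf
[6] flags=0011 VS?T → r4=0x6a

VAL = 0xb8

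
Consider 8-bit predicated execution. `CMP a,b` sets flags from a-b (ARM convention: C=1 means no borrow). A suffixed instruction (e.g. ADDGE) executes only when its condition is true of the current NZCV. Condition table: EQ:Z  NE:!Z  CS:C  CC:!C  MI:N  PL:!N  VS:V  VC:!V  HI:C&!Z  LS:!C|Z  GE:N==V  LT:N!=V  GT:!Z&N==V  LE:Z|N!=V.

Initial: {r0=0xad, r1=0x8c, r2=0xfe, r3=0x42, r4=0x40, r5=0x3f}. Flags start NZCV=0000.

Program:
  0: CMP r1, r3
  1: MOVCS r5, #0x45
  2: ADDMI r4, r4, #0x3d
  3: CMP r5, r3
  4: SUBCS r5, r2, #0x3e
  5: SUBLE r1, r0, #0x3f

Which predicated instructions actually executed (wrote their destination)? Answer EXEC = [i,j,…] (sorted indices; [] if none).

0: ✓ CMP  NZCV=0011
1: ✓ MOVCS  r5←0x45
2: · ADDMI
3: ✓ CMP  NZCV=0010
4: ✓ SUBCS  r5←0xc0
5: · SUBLE

EXEC = [1,4]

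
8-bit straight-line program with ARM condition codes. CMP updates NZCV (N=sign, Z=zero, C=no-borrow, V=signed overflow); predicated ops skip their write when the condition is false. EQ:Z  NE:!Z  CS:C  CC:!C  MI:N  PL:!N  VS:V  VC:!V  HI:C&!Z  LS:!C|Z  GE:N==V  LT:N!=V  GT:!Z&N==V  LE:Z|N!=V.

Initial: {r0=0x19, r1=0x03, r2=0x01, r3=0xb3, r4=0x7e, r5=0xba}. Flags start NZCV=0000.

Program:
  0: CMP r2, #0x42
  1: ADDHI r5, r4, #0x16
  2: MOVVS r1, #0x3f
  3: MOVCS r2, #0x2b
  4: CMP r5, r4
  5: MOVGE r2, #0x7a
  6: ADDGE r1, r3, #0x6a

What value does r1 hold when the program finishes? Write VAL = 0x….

VAL = 0x03

[0] flags=1000 → (cmp)
[1] flags=1000 HI?F → skip
[2] flags=1000 VS?F → skip
[3] flags=1000 CS?F → skip
[4] flags=0011 → (cmp)
[5] flags=0011 GE?F → skip
[6] flags=0011 GE?F → skip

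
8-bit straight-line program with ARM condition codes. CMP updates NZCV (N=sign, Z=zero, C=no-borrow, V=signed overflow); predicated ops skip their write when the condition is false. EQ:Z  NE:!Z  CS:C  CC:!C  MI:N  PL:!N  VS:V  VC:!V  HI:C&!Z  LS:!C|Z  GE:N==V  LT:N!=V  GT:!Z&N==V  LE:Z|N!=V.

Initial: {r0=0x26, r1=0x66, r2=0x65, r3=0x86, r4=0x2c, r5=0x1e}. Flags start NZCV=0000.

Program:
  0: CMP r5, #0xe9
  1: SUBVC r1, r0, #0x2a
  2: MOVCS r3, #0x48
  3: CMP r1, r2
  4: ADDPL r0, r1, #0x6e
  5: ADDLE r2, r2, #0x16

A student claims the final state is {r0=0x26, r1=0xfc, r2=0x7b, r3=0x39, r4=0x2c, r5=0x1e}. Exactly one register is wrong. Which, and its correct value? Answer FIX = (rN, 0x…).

0: ✓ CMP  NZCV=0000
1: ✓ SUBVC  r1←0xfc
2: · MOVCS
3: ✓ CMP  NZCV=1010
4: · ADDPL
5: ✓ ADDLE  r2←0x7b

FIX = (r3, 0x86)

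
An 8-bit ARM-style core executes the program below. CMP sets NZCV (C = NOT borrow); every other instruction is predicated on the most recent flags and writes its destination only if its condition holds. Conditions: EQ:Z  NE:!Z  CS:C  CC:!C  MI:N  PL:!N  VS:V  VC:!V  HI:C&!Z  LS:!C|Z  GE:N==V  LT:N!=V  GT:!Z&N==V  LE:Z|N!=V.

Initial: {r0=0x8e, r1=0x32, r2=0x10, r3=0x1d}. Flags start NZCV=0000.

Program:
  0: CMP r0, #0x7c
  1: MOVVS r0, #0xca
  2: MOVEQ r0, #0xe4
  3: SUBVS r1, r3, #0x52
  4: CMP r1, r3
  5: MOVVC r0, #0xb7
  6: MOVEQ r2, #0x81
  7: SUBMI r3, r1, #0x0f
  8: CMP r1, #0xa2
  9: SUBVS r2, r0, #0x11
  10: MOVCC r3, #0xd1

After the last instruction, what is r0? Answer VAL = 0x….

VAL = 0xb7

[0] flags=0011 → (cmp)
[1] flags=0011 VS?T → r0=0xca
[2] flags=0011 EQ?F → skip
[3] flags=0011 VS?T → r1=0xcb
[4] flags=1010 → (cmp)
[5] flags=1010 VC?T → r0=0xb7
[6] flags=1010 EQ?F → skip
[7] flags=1010 MI?T → r3=0xbc
[8] flags=0010 → (cmp)
[9] flags=0010 VS?F → skip
[10] flags=0010 CC?F → skip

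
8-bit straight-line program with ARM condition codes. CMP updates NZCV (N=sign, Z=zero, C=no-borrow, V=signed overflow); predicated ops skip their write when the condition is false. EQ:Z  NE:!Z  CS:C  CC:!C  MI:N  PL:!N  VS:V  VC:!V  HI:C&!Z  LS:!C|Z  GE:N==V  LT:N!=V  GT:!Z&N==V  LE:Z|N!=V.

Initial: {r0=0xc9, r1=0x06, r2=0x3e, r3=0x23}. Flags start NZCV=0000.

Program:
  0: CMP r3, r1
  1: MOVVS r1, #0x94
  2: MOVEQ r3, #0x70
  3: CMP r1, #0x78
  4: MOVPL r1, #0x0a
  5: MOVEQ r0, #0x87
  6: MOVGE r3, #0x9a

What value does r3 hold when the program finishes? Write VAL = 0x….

[0] flags=0010 → (cmp)
[1] flags=0010 VS?F → skip
[2] flags=0010 EQ?F → skip
[3] flags=1000 → (cmp)
[4] flags=1000 PL?F → skip
[5] flags=1000 EQ?F → skip
[6] flags=1000 GE?F → skip

VAL = 0x23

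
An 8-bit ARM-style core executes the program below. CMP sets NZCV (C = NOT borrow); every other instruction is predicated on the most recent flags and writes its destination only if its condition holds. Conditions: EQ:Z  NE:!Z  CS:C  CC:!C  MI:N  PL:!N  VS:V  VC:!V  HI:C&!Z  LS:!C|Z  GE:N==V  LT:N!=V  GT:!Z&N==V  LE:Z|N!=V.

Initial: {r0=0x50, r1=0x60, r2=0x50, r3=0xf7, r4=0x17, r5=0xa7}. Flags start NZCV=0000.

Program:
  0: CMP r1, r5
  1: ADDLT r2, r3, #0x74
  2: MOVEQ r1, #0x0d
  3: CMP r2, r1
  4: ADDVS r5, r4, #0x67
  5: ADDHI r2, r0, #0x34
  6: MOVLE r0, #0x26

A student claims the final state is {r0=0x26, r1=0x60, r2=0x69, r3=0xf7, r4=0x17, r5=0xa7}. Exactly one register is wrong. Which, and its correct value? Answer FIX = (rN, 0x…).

0: ✓ CMP  NZCV=1001
1: · ADDLT
2: · MOVEQ
3: ✓ CMP  NZCV=1000
4: · ADDVS
5: · ADDHI
6: ✓ MOVLE  r0←0x26

FIX = (r2, 0x50)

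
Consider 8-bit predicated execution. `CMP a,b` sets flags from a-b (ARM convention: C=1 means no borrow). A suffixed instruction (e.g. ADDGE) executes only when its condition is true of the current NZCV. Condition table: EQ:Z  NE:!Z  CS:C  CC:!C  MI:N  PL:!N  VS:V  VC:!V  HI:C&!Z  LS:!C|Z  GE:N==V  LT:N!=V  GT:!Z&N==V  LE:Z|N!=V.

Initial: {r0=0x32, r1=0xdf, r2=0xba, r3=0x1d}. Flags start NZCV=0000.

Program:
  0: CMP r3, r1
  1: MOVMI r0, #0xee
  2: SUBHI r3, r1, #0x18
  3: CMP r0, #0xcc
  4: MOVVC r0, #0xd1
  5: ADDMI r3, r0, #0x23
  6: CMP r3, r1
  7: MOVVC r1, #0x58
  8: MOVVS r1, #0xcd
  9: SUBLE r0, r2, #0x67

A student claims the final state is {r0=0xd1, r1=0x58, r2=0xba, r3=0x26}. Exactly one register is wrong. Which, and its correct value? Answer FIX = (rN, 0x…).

[0] flags=0000 → (cmp)
[1] flags=0000 MI?F → skip
[2] flags=0000 HI?F → skip
[3] flags=0000 → (cmp)
[4] flags=0000 VC?T → r0=0xd1
[5] flags=0000 MI?F → skip
[6] flags=0000 → (cmp)
[7] flags=0000 VC?T → r1=0x58
[8] flags=0000 VS?F → skip
[9] flags=0000 LE?F → skip

FIX = (r3, 0x1d)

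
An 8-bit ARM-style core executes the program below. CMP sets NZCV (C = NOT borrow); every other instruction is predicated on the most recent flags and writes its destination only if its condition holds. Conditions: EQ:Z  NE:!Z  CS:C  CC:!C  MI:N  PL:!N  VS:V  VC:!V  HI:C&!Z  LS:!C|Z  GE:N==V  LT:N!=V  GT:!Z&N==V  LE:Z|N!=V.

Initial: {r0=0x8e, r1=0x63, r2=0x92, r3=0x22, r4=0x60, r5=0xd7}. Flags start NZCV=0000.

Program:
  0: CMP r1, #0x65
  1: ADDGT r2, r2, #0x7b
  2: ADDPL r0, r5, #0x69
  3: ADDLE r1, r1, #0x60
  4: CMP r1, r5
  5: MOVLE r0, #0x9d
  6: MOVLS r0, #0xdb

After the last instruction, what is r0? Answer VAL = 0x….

[0] flags=1000 → (cmp)
[1] flags=1000 GT?F → skip
[2] flags=1000 PL?F → skip
[3] flags=1000 LE?T → r1=0xc3
[4] flags=1000 → (cmp)
[5] flags=1000 LE?T → r0=0x9d
[6] flags=1000 LS?T → r0=0xdb

VAL = 0xdb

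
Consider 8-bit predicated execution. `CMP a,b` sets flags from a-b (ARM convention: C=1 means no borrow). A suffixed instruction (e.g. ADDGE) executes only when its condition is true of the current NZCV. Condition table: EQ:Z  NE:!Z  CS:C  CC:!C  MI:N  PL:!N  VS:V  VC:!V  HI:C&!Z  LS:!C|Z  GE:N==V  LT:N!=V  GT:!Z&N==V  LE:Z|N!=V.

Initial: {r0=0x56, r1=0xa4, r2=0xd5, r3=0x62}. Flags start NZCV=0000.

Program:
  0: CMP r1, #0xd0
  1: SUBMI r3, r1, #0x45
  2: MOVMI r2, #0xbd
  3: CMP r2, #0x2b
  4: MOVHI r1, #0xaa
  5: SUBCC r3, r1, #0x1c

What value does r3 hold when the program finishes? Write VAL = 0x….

[0] flags=1000 → (cmp)
[1] flags=1000 MI?T → r3=0x5f
[2] flags=1000 MI?T → r2=0xbd
[3] flags=1010 → (cmp)
[4] flags=1010 HI?T → r1=0xaa
[5] flags=1010 CC?F → skip

VAL = 0x5f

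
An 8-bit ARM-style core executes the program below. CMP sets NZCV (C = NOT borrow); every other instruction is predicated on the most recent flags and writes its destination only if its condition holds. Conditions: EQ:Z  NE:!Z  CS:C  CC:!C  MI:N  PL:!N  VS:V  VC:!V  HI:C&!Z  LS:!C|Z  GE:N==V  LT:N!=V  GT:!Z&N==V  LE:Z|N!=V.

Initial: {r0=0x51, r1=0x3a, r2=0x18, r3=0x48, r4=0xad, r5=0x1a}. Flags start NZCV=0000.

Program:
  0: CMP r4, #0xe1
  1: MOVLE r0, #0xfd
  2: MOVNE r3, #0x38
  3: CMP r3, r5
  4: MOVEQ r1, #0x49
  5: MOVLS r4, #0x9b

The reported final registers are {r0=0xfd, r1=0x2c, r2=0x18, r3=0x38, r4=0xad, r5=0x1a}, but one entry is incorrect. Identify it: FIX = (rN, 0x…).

FIX = (r1, 0x3a)

[0] flags=1000 → (cmp)
[1] flags=1000 LE?T → r0=0xfd
[2] flags=1000 NE?T → r3=0x38
[3] flags=0010 → (cmp)
[4] flags=0010 EQ?F → skip
[5] flags=0010 LS?F → skip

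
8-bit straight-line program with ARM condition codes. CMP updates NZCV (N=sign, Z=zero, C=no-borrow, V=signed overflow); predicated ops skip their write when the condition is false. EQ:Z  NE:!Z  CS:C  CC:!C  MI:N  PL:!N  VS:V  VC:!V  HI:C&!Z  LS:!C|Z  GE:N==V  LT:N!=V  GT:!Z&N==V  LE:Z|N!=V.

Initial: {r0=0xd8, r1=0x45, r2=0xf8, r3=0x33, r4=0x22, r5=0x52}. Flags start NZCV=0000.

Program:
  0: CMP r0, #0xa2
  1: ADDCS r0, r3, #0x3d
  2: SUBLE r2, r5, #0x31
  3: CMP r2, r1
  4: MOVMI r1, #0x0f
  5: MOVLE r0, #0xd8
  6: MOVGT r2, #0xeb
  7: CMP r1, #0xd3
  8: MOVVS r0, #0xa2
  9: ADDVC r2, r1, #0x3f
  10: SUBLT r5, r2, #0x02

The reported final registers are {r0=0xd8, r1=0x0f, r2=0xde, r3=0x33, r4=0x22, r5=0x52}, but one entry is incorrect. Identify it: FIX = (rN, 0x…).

[0] flags=0010 → (cmp)
[1] flags=0010 CS?T → r0=0x70
[2] flags=0010 LE?F → skip
[3] flags=1010 → (cmp)
[4] flags=1010 MI?T → r1=0x0f
[5] flags=1010 LE?T → r0=0xd8
[6] flags=1010 GT?F → skip
[7] flags=0000 → (cmp)
[8] flags=0000 VS?F → skip
[9] flags=0000 VC?T → r2=0x4e
[10] flags=0000 LT?F → skip

FIX = (r2, 0x4e)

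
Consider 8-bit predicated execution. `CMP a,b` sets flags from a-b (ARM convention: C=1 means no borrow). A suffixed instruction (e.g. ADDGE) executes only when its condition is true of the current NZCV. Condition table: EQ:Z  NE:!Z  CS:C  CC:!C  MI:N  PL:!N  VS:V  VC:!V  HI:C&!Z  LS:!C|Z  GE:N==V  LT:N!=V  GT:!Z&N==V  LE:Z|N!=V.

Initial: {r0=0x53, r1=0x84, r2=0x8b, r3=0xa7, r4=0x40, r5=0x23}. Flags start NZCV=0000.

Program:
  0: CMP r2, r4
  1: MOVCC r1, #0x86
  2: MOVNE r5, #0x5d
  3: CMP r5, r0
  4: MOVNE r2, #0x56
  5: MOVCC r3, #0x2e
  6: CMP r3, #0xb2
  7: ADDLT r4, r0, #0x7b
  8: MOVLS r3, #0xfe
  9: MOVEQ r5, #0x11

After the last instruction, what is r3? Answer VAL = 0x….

0: ✓ CMP  NZCV=0011
1: · MOVCC
2: ✓ MOVNE  r5←0x5d
3: ✓ CMP  NZCV=0010
4: ✓ MOVNE  r2←0x56
5: · MOVCC
6: ✓ CMP  NZCV=1000
7: ✓ ADDLT  r4←0xce
8: ✓ MOVLS  r3←0xfe
9: · MOVEQ

VAL = 0xfe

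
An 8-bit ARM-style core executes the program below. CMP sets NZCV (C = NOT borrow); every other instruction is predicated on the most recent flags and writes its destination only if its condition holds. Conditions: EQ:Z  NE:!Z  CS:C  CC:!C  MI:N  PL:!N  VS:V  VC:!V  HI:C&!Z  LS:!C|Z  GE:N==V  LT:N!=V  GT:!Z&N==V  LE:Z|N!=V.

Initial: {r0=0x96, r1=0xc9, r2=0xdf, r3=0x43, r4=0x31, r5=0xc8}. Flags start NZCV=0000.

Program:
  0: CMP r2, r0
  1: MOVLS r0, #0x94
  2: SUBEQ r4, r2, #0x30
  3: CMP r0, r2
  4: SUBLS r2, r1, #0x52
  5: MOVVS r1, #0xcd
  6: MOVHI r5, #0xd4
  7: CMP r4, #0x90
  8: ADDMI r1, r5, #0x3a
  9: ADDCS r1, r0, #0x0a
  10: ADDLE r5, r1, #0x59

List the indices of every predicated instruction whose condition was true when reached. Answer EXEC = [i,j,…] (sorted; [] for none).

EXEC = [4,8]

0: ✓ CMP  NZCV=0010
1: · MOVLS
2: · SUBEQ
3: ✓ CMP  NZCV=1000
4: ✓ SUBLS  r2←0x77
5: · MOVVS
6: · MOVHI
7: ✓ CMP  NZCV=1001
8: ✓ ADDMI  r1←0x02
9: · ADDCS
10: · ADDLE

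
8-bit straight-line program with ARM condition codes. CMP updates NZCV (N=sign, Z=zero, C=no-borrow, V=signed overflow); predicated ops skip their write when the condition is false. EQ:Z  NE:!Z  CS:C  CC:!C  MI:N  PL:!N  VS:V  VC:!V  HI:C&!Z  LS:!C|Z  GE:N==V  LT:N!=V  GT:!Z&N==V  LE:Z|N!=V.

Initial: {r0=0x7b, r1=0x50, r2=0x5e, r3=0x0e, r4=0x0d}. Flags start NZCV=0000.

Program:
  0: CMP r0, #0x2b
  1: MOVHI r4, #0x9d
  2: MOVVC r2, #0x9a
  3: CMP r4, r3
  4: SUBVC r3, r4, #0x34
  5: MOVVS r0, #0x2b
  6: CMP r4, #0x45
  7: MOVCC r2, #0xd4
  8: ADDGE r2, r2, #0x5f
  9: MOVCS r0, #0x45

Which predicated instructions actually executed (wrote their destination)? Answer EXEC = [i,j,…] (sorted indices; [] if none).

EXEC = [1,2,4,9]

0: ✓ CMP  NZCV=0010
1: ✓ MOVHI  r4←0x9d
2: ✓ MOVVC  r2←0x9a
3: ✓ CMP  NZCV=1010
4: ✓ SUBVC  r3←0x69
5: · MOVVS
6: ✓ CMP  NZCV=0011
7: · MOVCC
8: · ADDGE
9: ✓ MOVCS  r0←0x45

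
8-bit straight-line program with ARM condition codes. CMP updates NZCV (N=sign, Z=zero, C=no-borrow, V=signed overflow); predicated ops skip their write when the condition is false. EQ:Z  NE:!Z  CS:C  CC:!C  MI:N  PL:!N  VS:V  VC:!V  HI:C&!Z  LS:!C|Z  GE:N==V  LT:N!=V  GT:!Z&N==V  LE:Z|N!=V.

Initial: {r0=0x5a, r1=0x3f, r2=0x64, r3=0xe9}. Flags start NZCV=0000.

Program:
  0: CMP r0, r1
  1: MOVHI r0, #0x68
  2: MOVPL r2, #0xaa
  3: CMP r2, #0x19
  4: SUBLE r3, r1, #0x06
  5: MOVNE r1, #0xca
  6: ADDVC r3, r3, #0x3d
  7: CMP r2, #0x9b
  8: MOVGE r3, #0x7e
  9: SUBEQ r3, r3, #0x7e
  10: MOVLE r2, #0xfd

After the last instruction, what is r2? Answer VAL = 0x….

[0] flags=0010 → (cmp)
[1] flags=0010 HI?T → r0=0x68
[2] flags=0010 PL?T → r2=0xaa
[3] flags=1010 → (cmp)
[4] flags=1010 LE?T → r3=0x39
[5] flags=1010 NE?T → r1=0xca
[6] flags=1010 VC?T → r3=0x76
[7] flags=0010 → (cmp)
[8] flags=0010 GE?T → r3=0x7e
[9] flags=0010 EQ?F → skip
[10] flags=0010 LE?F → skip

VAL = 0xaa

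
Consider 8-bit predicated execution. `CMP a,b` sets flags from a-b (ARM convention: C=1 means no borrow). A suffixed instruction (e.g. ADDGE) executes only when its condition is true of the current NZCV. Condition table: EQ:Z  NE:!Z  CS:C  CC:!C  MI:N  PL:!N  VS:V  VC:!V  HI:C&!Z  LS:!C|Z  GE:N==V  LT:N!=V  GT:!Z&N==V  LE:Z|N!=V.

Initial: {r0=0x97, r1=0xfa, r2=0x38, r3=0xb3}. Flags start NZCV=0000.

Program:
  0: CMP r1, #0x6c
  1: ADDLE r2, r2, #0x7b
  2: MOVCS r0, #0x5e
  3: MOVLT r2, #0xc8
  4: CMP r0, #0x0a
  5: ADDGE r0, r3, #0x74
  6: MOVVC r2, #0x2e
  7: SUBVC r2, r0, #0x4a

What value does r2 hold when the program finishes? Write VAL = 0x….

VAL = 0xdd

[0] flags=1010 → (cmp)
[1] flags=1010 LE?T → r2=0xb3
[2] flags=1010 CS?T → r0=0x5e
[3] flags=1010 LT?T → r2=0xc8
[4] flags=0010 → (cmp)
[5] flags=0010 GE?T → r0=0x27
[6] flags=0010 VC?T → r2=0x2e
[7] flags=0010 VC?T → r2=0xdd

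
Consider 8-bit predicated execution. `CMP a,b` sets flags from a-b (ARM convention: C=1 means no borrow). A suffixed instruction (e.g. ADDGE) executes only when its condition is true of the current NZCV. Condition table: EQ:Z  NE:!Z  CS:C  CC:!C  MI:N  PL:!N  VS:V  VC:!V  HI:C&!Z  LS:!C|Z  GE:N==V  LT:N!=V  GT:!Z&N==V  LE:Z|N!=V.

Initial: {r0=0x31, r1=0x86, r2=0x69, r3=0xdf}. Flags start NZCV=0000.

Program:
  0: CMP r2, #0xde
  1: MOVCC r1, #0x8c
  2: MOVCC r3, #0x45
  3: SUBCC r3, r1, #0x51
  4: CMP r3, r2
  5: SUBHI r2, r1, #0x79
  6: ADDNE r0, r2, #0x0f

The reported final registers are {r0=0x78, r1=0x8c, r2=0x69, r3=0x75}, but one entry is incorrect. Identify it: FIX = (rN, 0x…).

FIX = (r3, 0x3b)

[0] flags=1001 → (cmp)
[1] flags=1001 CC?T → r1=0x8c
[2] flags=1001 CC?T → r3=0x45
[3] flags=1001 CC?T → r3=0x3b
[4] flags=1000 → (cmp)
[5] flags=1000 HI?F → skip
[6] flags=1000 NE?T → r0=0x78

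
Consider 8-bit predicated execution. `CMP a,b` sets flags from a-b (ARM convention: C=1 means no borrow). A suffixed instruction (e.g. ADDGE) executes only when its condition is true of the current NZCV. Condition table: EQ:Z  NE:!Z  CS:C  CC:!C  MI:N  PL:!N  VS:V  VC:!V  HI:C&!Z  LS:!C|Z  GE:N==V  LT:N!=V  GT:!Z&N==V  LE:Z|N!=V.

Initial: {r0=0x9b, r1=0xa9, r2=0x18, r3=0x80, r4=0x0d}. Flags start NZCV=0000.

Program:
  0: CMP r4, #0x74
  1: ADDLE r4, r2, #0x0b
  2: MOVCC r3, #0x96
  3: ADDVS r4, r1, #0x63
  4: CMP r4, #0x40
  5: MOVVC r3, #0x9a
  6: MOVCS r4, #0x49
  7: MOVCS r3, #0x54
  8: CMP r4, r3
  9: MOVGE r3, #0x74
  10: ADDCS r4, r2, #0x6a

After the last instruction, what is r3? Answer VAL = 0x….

VAL = 0x74

[0] flags=1000 → (cmp)
[1] flags=1000 LE?T → r4=0x23
[2] flags=1000 CC?T → r3=0x96
[3] flags=1000 VS?F → skip
[4] flags=1000 → (cmp)
[5] flags=1000 VC?T → r3=0x9a
[6] flags=1000 CS?F → skip
[7] flags=1000 CS?F → skip
[8] flags=1001 → (cmp)
[9] flags=1001 GE?T → r3=0x74
[10] flags=1001 CS?F → skip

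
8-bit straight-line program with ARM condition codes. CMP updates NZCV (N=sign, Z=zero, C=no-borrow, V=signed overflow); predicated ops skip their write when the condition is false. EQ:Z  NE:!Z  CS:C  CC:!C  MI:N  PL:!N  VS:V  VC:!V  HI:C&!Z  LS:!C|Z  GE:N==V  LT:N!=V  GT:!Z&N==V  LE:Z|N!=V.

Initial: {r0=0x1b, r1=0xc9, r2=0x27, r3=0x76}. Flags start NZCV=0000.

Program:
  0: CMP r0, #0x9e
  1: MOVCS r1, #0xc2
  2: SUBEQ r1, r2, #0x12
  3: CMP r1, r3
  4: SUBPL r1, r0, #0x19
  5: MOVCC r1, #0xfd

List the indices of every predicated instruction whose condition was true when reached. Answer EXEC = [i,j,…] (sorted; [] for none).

0: ✓ CMP  NZCV=0000
1: · MOVCS
2: · SUBEQ
3: ✓ CMP  NZCV=0011
4: ✓ SUBPL  r1←0x02
5: · MOVCC

EXEC = [4]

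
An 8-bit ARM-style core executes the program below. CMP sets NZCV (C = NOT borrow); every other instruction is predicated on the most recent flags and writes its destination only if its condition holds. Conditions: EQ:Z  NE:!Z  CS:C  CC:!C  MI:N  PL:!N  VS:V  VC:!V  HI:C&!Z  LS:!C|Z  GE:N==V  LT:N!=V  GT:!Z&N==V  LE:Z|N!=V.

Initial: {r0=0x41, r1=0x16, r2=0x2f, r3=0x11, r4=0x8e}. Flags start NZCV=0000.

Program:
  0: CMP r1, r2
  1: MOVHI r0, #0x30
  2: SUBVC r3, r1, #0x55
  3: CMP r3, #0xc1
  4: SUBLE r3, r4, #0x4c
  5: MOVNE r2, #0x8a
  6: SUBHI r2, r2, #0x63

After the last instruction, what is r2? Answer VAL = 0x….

[0] flags=1000 → (cmp)
[1] flags=1000 HI?F → skip
[2] flags=1000 VC?T → r3=0xc1
[3] flags=0110 → (cmp)
[4] flags=0110 LE?T → r3=0x42
[5] flags=0110 NE?F → skip
[6] flags=0110 HI?F → skip

VAL = 0x2f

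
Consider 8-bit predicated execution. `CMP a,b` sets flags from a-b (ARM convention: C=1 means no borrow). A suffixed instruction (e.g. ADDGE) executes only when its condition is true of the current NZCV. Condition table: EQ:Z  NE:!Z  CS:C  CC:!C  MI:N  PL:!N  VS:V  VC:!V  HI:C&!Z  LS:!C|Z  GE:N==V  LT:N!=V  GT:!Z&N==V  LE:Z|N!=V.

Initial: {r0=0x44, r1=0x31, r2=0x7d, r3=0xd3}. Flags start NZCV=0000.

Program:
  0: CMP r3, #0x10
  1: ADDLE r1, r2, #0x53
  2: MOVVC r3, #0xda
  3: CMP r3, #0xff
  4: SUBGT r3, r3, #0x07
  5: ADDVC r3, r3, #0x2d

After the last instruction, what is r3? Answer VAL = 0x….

VAL = 0x07

0: ✓ CMP  NZCV=1010
1: ✓ ADDLE  r1←0xd0
2: ✓ MOVVC  r3←0xda
3: ✓ CMP  NZCV=1000
4: · SUBGT
5: ✓ ADDVC  r3←0x07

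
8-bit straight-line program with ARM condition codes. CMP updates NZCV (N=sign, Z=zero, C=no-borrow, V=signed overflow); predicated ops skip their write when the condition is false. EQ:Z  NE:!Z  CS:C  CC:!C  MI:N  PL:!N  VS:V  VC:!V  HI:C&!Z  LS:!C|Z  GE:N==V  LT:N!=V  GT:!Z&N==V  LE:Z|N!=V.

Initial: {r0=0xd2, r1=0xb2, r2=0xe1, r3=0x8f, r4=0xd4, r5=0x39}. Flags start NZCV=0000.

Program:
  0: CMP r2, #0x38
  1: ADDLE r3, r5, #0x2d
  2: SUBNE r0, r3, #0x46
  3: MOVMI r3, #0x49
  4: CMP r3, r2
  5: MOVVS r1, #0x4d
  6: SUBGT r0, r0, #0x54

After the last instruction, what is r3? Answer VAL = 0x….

0: ✓ CMP  NZCV=1010
1: ✓ ADDLE  r3←0x66
2: ✓ SUBNE  r0←0x20
3: ✓ MOVMI  r3←0x49
4: ✓ CMP  NZCV=0000
5: · MOVVS
6: ✓ SUBGT  r0←0xcc

VAL = 0x49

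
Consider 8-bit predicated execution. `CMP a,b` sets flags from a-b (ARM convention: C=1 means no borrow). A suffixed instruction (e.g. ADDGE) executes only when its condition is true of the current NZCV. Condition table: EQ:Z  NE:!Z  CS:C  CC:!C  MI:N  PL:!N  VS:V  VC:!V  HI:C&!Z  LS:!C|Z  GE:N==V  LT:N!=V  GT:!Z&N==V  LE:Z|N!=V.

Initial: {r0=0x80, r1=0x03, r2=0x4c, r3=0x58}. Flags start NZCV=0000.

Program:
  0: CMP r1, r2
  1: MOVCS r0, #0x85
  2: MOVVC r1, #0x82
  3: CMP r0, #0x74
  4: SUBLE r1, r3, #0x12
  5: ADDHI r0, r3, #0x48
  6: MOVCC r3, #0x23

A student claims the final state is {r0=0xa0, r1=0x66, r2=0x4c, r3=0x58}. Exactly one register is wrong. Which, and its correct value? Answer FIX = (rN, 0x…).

0: ✓ CMP  NZCV=1000
1: · MOVCS
2: ✓ MOVVC  r1←0x82
3: ✓ CMP  NZCV=0011
4: ✓ SUBLE  r1←0x46
5: ✓ ADDHI  r0←0xa0
6: · MOVCC

FIX = (r1, 0x46)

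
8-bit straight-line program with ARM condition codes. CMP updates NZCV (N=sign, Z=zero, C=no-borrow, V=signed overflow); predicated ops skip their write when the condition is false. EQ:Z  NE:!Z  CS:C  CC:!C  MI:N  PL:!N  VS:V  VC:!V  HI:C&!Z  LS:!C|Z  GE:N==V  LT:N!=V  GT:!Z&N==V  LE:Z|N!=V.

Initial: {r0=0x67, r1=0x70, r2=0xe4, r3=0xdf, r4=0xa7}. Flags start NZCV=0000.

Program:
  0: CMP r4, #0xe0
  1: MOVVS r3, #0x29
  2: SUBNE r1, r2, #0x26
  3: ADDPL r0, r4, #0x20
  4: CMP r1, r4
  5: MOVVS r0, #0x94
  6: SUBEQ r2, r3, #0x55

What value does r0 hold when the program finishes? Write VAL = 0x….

0: ✓ CMP  NZCV=1000
1: · MOVVS
2: ✓ SUBNE  r1←0xbe
3: · ADDPL
4: ✓ CMP  NZCV=0010
5: · MOVVS
6: · SUBEQ

VAL = 0x67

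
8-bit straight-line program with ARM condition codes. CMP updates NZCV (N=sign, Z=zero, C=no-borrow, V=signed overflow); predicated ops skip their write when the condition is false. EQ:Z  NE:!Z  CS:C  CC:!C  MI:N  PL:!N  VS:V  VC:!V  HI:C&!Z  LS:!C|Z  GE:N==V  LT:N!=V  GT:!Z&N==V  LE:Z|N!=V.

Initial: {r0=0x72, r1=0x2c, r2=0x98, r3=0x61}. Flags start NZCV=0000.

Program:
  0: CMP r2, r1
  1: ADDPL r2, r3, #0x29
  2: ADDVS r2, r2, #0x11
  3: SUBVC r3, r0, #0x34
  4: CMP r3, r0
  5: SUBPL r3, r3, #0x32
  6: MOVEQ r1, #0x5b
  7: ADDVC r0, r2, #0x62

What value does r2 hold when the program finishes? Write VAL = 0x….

VAL = 0x9b

0: ✓ CMP  NZCV=0011
1: ✓ ADDPL  r2←0x8a
2: ✓ ADDVS  r2←0x9b
3: · SUBVC
4: ✓ CMP  NZCV=1000
5: · SUBPL
6: · MOVEQ
7: ✓ ADDVC  r0←0xfd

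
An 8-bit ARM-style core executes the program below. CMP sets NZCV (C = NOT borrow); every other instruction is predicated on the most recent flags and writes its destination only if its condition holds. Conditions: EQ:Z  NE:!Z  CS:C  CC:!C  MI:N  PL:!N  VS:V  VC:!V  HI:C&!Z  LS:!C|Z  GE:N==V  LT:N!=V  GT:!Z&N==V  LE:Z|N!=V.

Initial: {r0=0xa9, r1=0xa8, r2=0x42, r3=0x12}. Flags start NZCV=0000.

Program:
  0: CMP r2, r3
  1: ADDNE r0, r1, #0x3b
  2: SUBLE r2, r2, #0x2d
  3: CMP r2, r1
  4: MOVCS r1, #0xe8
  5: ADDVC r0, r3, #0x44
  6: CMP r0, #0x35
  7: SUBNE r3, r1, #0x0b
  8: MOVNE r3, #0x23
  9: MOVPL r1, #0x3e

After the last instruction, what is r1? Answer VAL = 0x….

0: ✓ CMP  NZCV=0010
1: ✓ ADDNE  r0←0xe3
2: · SUBLE
3: ✓ CMP  NZCV=1001
4: · MOVCS
5: · ADDVC
6: ✓ CMP  NZCV=1010
7: ✓ SUBNE  r3←0x9d
8: ✓ MOVNE  r3←0x23
9: · MOVPL

VAL = 0xa8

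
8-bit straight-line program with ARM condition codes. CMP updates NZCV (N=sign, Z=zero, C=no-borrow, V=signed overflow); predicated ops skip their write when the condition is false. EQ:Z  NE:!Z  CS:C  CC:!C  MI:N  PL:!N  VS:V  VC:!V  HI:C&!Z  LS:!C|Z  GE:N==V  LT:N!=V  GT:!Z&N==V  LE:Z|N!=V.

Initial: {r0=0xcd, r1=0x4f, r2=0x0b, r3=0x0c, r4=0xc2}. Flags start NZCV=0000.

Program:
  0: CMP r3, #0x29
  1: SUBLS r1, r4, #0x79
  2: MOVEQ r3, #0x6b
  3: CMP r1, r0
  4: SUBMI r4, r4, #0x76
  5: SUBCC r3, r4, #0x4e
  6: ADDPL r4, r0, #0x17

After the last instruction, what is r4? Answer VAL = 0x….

0: ✓ CMP  NZCV=1000
1: ✓ SUBLS  r1←0x49
2: · MOVEQ
3: ✓ CMP  NZCV=0000
4: · SUBMI
5: ✓ SUBCC  r3←0x74
6: ✓ ADDPL  r4←0xe4

VAL = 0xe4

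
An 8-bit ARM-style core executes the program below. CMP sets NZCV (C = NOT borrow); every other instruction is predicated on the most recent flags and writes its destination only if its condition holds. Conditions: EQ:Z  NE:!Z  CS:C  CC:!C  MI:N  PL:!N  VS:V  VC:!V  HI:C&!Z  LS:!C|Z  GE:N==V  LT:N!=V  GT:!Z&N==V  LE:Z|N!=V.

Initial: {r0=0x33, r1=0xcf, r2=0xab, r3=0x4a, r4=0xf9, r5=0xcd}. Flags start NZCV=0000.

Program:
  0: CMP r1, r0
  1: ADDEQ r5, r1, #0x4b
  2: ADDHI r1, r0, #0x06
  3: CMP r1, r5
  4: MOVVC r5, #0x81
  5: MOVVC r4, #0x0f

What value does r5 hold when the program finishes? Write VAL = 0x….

[0] flags=1010 → (cmp)
[1] flags=1010 EQ?F → skip
[2] flags=1010 HI?T → r1=0x39
[3] flags=0000 → (cmp)
[4] flags=0000 VC?T → r5=0x81
[5] flags=0000 VC?T → r4=0x0f

VAL = 0x81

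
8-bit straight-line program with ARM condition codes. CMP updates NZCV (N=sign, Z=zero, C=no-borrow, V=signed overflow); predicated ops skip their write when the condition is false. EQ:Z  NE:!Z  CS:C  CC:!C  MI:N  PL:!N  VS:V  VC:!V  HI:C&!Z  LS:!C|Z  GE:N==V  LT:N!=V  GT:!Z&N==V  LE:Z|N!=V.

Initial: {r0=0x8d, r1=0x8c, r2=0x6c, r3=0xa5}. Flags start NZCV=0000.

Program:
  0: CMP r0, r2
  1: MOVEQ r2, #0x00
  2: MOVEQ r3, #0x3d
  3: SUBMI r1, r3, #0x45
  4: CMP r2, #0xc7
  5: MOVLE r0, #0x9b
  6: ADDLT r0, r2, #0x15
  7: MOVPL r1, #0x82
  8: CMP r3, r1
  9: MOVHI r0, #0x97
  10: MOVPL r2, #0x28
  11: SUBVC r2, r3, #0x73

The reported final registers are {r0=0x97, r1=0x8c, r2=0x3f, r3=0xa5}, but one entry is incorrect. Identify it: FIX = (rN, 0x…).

FIX = (r2, 0x32)

0: ✓ CMP  NZCV=0011
1: · MOVEQ
2: · MOVEQ
3: · SUBMI
4: ✓ CMP  NZCV=1001
5: · MOVLE
6: · ADDLT
7: · MOVPL
8: ✓ CMP  NZCV=0010
9: ✓ MOVHI  r0←0x97
10: ✓ MOVPL  r2←0x28
11: ✓ SUBVC  r2←0x32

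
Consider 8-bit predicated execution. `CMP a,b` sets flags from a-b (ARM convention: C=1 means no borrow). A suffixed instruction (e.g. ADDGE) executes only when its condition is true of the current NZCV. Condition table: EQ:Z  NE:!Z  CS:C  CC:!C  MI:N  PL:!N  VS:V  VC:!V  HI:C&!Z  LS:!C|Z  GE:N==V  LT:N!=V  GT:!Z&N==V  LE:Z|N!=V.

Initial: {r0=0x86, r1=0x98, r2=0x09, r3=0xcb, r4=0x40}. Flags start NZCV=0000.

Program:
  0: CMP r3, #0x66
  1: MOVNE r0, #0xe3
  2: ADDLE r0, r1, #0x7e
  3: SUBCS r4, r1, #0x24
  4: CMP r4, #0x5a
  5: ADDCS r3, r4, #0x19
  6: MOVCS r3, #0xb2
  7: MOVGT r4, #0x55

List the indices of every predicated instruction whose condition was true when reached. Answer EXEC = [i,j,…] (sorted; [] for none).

[0] flags=0011 → (cmp)
[1] flags=0011 NE?T → r0=0xe3
[2] flags=0011 LE?T → r0=0x16
[3] flags=0011 CS?T → r4=0x74
[4] flags=0010 → (cmp)
[5] flags=0010 CS?T → r3=0x8d
[6] flags=0010 CS?T → r3=0xb2
[7] flags=0010 GT?T → r4=0x55

EXEC = [1,2,3,5,6,7]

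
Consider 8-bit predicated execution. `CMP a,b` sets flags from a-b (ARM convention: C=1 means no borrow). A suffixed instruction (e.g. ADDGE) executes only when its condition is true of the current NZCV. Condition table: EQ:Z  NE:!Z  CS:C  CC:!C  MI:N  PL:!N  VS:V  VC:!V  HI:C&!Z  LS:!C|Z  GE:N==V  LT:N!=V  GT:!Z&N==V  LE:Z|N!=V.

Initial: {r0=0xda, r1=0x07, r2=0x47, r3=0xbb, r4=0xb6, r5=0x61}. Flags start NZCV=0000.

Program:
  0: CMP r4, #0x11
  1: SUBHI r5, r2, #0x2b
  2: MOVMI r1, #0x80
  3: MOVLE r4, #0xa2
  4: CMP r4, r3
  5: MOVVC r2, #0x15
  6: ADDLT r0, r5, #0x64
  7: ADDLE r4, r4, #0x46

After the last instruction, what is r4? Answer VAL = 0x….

0: ✓ CMP  NZCV=1010
1: ✓ SUBHI  r5←0x1c
2: ✓ MOVMI  r1←0x80
3: ✓ MOVLE  r4←0xa2
4: ✓ CMP  NZCV=1000
5: ✓ MOVVC  r2←0x15
6: ✓ ADDLT  r0←0x80
7: ✓ ADDLE  r4←0xe8

VAL = 0xe8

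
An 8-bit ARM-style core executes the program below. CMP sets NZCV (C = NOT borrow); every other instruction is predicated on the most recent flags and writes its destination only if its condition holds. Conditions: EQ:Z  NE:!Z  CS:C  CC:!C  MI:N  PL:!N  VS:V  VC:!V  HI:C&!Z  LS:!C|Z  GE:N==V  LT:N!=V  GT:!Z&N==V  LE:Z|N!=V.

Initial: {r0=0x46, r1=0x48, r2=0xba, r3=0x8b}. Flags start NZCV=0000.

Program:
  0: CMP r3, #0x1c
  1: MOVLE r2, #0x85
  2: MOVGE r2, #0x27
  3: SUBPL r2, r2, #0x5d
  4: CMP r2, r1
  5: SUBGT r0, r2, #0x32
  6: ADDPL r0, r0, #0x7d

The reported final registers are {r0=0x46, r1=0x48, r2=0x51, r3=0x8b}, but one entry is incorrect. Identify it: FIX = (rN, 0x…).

FIX = (r2, 0x28)

0: ✓ CMP  NZCV=0011
1: ✓ MOVLE  r2←0x85
2: · MOVGE
3: ✓ SUBPL  r2←0x28
4: ✓ CMP  NZCV=1000
5: · SUBGT
6: · ADDPL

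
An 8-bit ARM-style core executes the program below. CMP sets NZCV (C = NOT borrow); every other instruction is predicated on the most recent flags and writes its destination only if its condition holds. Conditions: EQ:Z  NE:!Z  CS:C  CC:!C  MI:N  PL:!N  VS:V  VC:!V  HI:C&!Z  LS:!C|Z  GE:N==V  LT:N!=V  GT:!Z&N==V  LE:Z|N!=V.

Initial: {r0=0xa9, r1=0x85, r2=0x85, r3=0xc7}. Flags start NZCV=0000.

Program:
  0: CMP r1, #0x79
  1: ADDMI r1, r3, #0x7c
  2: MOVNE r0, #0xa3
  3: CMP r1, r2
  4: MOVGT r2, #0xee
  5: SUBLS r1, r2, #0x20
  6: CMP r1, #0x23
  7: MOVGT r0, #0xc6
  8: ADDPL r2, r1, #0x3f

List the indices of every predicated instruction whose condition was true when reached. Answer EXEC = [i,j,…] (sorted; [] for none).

0: ✓ CMP  NZCV=0011
1: · ADDMI
2: ✓ MOVNE  r0←0xa3
3: ✓ CMP  NZCV=0110
4: · MOVGT
5: ✓ SUBLS  r1←0x65
6: ✓ CMP  NZCV=0010
7: ✓ MOVGT  r0←0xc6
8: ✓ ADDPL  r2←0xa4

EXEC = [2,5,7,8]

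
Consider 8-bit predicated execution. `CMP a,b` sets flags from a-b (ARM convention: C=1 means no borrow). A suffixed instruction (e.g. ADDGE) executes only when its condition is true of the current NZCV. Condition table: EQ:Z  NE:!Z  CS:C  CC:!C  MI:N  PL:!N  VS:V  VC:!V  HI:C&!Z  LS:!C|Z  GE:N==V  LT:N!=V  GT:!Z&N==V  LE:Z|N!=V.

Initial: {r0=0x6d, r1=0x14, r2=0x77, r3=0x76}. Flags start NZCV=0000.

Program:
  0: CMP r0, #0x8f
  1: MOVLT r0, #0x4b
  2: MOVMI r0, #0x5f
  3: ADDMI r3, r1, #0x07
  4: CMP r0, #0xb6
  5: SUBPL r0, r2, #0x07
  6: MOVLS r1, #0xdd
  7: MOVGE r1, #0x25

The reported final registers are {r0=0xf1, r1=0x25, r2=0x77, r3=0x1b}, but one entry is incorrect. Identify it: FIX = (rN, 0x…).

FIX = (r0, 0x5f)

0: ✓ CMP  NZCV=1001
1: · MOVLT
2: ✓ MOVMI  r0←0x5f
3: ✓ ADDMI  r3←0x1b
4: ✓ CMP  NZCV=1001
5: · SUBPL
6: ✓ MOVLS  r1←0xdd
7: ✓ MOVGE  r1←0x25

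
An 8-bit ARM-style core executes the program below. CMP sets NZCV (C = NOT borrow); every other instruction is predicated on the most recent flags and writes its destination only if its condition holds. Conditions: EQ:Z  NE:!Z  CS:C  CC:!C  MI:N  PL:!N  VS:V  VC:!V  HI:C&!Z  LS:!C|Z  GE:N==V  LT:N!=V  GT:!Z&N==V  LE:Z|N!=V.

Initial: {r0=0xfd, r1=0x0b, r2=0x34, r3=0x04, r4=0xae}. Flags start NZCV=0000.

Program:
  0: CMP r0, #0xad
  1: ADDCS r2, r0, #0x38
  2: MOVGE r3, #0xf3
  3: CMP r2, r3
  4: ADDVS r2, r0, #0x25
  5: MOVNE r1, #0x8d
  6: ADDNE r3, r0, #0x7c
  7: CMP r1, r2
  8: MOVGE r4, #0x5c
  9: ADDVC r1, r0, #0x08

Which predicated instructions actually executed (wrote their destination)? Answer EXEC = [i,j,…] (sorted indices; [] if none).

EXEC = [1,2,5,6]

0: ✓ CMP  NZCV=0010
1: ✓ ADDCS  r2←0x35
2: ✓ MOVGE  r3←0xf3
3: ✓ CMP  NZCV=0000
4: · ADDVS
5: ✓ MOVNE  r1←0x8d
6: ✓ ADDNE  r3←0x79
7: ✓ CMP  NZCV=0011
8: · MOVGE
9: · ADDVC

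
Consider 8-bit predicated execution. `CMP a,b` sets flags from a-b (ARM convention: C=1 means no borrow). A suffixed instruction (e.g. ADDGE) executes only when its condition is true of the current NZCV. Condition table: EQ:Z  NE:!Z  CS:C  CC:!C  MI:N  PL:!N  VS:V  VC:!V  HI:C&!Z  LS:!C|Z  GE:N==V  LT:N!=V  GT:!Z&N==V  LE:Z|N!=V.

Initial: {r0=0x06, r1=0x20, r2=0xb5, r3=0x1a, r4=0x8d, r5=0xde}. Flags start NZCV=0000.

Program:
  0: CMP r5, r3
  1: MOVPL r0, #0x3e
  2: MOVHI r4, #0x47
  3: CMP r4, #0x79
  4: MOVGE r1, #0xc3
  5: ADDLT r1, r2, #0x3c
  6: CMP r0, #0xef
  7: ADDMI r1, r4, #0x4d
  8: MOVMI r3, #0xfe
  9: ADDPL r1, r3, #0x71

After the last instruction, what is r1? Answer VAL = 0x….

[0] flags=1010 → (cmp)
[1] flags=1010 PL?F → skip
[2] flags=1010 HI?T → r4=0x47
[3] flags=1000 → (cmp)
[4] flags=1000 GE?F → skip
[5] flags=1000 LT?T → r1=0xf1
[6] flags=0000 → (cmp)
[7] flags=0000 MI?F → skip
[8] flags=0000 MI?F → skip
[9] flags=0000 PL?T → r1=0x8b

VAL = 0x8b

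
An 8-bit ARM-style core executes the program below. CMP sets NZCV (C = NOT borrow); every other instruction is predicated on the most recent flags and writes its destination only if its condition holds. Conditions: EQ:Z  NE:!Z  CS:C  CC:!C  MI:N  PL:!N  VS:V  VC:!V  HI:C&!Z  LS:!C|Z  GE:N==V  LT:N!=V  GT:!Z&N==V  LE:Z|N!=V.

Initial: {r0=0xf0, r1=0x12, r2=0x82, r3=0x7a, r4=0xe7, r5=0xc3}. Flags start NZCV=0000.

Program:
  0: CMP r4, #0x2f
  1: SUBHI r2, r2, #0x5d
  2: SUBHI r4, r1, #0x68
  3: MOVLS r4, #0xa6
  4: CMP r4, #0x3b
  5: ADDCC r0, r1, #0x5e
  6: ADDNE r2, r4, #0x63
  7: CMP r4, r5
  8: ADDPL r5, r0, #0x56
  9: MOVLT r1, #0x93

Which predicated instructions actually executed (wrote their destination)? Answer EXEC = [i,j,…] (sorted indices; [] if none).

EXEC = [1,2,6,9]

0: ✓ CMP  NZCV=1010
1: ✓ SUBHI  r2←0x25
2: ✓ SUBHI  r4←0xaa
3: · MOVLS
4: ✓ CMP  NZCV=0011
5: · ADDCC
6: ✓ ADDNE  r2←0x0d
7: ✓ CMP  NZCV=1000
8: · ADDPL
9: ✓ MOVLT  r1←0x93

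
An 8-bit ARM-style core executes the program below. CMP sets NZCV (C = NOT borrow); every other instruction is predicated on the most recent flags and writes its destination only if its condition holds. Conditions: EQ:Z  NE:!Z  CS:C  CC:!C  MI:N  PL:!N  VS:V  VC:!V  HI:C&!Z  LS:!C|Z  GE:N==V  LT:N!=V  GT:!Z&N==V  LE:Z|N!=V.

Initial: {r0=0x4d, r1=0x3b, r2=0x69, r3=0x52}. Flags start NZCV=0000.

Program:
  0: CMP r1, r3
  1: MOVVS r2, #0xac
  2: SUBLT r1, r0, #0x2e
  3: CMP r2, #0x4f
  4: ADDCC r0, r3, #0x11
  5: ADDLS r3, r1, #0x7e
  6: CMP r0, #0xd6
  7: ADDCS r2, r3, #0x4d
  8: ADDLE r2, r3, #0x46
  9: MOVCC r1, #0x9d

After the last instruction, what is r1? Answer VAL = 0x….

VAL = 0x9d

0: ✓ CMP  NZCV=1000
1: · MOVVS
2: ✓ SUBLT  r1←0x1f
3: ✓ CMP  NZCV=0010
4: · ADDCC
5: · ADDLS
6: ✓ CMP  NZCV=0000
7: · ADDCS
8: · ADDLE
9: ✓ MOVCC  r1←0x9d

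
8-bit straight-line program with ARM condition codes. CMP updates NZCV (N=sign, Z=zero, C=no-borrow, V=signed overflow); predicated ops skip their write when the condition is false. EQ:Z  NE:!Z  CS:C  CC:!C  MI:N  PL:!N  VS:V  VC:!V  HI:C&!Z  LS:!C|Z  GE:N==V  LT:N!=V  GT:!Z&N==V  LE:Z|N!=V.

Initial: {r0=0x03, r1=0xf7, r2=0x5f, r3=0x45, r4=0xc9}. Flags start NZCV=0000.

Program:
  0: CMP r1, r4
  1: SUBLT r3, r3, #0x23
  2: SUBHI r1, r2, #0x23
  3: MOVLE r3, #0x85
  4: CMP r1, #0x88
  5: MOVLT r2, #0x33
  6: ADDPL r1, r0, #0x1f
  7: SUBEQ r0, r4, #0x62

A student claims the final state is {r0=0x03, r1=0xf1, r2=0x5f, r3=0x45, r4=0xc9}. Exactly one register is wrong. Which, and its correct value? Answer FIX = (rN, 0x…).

0: ✓ CMP  NZCV=0010
1: · SUBLT
2: ✓ SUBHI  r1←0x3c
3: · MOVLE
4: ✓ CMP  NZCV=1001
5: · MOVLT
6: · ADDPL
7: · SUBEQ

FIX = (r1, 0x3c)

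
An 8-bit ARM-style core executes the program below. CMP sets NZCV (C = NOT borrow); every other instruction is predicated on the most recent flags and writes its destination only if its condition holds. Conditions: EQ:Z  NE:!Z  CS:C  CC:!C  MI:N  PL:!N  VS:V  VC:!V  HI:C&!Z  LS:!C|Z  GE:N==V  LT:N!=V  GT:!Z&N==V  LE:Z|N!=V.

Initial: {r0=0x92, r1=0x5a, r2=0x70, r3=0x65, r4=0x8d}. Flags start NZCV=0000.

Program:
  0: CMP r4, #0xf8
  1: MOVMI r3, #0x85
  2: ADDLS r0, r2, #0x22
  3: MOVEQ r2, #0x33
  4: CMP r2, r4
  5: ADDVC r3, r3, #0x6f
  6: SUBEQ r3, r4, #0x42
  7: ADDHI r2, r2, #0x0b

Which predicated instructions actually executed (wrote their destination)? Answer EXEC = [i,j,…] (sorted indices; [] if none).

0: ✓ CMP  NZCV=1000
1: ✓ MOVMI  r3←0x85
2: ✓ ADDLS  r0←0x92
3: · MOVEQ
4: ✓ CMP  NZCV=1001
5: · ADDVC
6: · SUBEQ
7: · ADDHI

EXEC = [1,2]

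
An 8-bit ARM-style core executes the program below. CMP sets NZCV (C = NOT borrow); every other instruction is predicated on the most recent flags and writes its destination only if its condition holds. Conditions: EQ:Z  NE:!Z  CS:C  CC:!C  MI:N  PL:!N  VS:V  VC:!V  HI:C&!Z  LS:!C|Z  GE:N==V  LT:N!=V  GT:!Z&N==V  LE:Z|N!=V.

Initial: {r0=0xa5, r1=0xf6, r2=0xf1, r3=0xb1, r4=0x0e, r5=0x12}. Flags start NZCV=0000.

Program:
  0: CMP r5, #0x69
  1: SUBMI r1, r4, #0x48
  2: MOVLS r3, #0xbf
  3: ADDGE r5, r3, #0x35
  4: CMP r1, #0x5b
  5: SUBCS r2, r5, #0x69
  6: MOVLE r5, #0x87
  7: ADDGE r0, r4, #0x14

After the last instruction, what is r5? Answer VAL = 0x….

[0] flags=1000 → (cmp)
[1] flags=1000 MI?T → r1=0xc6
[2] flags=1000 LS?T → r3=0xbf
[3] flags=1000 GE?F → skip
[4] flags=0011 → (cmp)
[5] flags=0011 CS?T → r2=0xa9
[6] flags=0011 LE?T → r5=0x87
[7] flags=0011 GE?F → skip

VAL = 0x87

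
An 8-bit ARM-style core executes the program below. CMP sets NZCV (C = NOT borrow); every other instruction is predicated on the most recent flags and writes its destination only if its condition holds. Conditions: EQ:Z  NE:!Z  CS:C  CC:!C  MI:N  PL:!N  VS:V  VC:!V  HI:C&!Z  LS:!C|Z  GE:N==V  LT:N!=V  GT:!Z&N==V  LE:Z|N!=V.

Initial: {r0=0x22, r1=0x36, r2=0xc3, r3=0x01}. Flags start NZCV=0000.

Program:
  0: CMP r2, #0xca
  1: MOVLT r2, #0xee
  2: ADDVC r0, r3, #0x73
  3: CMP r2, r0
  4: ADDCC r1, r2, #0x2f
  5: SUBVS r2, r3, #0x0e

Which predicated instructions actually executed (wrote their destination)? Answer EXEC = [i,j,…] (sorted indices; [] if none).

EXEC = [1,2,5]

[0] flags=1000 → (cmp)
[1] flags=1000 LT?T → r2=0xee
[2] flags=1000 VC?T → r0=0x74
[3] flags=0011 → (cmp)
[4] flags=0011 CC?F → skip
[5] flags=0011 VS?T → r2=0xf3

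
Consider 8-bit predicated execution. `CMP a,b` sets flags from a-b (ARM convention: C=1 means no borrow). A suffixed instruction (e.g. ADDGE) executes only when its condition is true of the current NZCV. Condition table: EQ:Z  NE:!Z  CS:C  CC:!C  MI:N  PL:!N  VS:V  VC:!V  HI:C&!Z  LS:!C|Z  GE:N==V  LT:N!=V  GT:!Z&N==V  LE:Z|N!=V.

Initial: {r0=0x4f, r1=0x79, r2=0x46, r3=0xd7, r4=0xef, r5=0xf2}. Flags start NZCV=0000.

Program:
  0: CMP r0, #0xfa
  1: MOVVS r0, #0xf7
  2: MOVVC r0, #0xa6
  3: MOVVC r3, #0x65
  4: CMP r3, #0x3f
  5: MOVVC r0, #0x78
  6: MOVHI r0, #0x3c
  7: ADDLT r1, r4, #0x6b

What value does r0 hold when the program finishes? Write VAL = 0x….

0: ✓ CMP  NZCV=0000
1: · MOVVS
2: ✓ MOVVC  r0←0xa6
3: ✓ MOVVC  r3←0x65
4: ✓ CMP  NZCV=0010
5: ✓ MOVVC  r0←0x78
6: ✓ MOVHI  r0←0x3c
7: · ADDLT

VAL = 0x3c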